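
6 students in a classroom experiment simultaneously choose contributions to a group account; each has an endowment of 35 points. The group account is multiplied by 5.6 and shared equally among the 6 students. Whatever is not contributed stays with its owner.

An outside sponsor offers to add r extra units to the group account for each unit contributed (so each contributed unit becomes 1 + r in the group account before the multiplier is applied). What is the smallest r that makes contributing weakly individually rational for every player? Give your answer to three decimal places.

With matching at rate r, one contributed unit becomes (1 + r) in the group account and returns 5.6 × (1 + r) / 6 to the contributor.
Setting this equal to 1: 1 + r = 6/5.6 = 1.0714.
So the minimum matching rate is r = 1.0714 − 1 = 0.071.

0.071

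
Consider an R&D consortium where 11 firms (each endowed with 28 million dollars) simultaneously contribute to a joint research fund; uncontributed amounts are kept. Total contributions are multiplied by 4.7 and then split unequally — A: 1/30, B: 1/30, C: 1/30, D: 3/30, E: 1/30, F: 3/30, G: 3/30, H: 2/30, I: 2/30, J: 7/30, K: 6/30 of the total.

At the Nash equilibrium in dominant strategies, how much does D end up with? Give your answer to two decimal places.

A player with share s gets back 4.7·s per unit contributed, so full contribution is dominant for anyone with s > 1/4.7 = 0.2128 and zero contribution is dominant for anyone below.
J alone (share 7/30) is above the threshold, contributing 28; the remaining 10 contribute 0. Total contributed: 28.
D keeps 28 and receives 4.7 × 28 × 3/30 = 13.16 from the joint research fund, for a payoff of 41.16.

41.16 million dollars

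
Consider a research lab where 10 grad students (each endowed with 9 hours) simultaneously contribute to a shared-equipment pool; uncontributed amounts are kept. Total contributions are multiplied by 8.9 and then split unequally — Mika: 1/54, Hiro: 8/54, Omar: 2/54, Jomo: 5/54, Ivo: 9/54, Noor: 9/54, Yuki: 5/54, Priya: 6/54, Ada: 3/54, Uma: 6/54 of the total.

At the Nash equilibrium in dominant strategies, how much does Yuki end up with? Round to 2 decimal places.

A player with share s gets back 8.9·s per unit contributed, so full contribution is dominant for anyone with s > 1/8.9 = 0.1124 and zero contribution is dominant for anyone below.
The shares above 0.1124 belong to Hiro, Ivo and Noor, contributing 9 each; the remaining 7 contribute 0. Total contributed: 27.
Yuki keeps 9 and receives 8.9 × 27 × 5/54 = 22.25 from the shared-equipment pool, for a payoff of 31.25.

31.25 hours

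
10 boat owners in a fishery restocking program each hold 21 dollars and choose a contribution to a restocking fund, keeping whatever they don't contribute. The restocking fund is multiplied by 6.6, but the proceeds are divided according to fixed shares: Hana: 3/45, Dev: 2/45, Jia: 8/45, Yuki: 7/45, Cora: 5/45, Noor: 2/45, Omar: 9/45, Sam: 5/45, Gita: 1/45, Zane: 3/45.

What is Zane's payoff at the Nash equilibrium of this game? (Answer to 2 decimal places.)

48.72 dollars

Player j's private return per contributed unit is 6.6 × (j's share). Contributing is weakly dominant for j when that share is at least 1/6.6 = 0.1515, and contributing 0 is dominant otherwise.
Jia, Yuki and Omar clear that bar, contributing 21 each; the remaining 7 contribute 0. Total contributed: 63.
Zane keeps 21 and receives 6.6 × 63 × 3/45 = 27.72 from the restocking fund, for a payoff of 48.72.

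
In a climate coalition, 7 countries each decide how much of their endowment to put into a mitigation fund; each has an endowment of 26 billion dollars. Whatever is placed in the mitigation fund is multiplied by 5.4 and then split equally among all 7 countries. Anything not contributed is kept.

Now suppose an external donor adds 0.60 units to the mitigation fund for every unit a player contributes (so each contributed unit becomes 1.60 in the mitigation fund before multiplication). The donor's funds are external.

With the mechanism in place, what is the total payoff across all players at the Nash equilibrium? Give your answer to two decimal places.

1572.48 billion dollars

With the mechanism, a contributed unit returns 5.4 × 1.60 / 7 = 1.2343 per unit of net cost to the contributor — now above 1 — so contributing fully is weakly dominant for every player.
So the Nash equilibrium is full contribution by all 7; the group earns 5.4 × 1.60 × 182 = 1572.48.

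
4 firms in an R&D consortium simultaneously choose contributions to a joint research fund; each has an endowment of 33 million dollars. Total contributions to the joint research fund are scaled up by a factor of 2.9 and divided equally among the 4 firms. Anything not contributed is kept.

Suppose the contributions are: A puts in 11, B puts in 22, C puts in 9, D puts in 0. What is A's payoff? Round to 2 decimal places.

52.45 million dollars

Total contributed: 11 + 22 + 9 + 0 = 42.
Each receives 2.9 × 42 / 4 = 30.45 from the joint research fund.
A keeps 33 − 11 = 22, so A's payoff is 22 + 30.45 = 52.45.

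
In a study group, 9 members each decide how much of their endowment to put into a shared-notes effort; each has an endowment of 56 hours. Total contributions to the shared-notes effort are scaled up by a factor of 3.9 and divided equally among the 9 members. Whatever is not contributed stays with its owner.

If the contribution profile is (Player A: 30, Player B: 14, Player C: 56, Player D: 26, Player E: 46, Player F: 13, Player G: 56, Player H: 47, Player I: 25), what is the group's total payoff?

Total contributed: 30 + 14 + 56 + 26 + 46 + 13 + 56 + 47 + 25 = 313; total kept: 9 × 56 − 313 = 191.
The shared-notes effort pays out 3.9 × 313 = 1220.70 in aggregate.
Group total = 191 + 1220.70 = 1411.70.

1411.70 hours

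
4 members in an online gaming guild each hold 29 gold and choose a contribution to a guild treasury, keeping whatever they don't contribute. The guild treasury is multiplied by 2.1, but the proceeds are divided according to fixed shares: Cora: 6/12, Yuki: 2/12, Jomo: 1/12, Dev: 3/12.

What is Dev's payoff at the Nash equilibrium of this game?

For player j, contributing a unit is worthwhile iff 2.1 × (j's share) ≥ 1, i.e. iff j's share is at least 0.4762.
Only Cora (6/12) clears that bar, contributing 29; the remaining 3 contribute 0. Total contributed: 29.
Dev keeps 29 and receives 2.1 × 29 × 3/12 = 15.23 from the guild treasury, for a payoff of 44.23.

44.23 gold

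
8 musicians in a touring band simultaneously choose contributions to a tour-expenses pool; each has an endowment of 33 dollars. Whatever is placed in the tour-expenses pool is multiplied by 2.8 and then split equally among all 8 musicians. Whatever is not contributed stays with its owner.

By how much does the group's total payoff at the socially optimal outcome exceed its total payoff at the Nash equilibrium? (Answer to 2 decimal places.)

Each contributed unit returns 2.8/8 = 0.3500 to its contributor — below 1 — so contributing 0 is dominant for every player. At the Nash equilibrium everyone keeps their 33, and the group total is 8 × 33 = 264.
Each contributed unit returns 2.800 to the group as a whole (0.3500 to each of 8 players), which exceeds 1, so the social optimum is full contribution: group total = 2.800 × 264 = 739.20.
Efficiency loss = 739.20 − 264 = 475.20.

475.20 dollars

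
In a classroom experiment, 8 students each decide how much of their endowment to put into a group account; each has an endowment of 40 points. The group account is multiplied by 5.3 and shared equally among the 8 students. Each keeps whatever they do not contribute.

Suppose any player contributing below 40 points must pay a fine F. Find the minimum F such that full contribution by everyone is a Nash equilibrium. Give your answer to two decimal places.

Given the others contribute fully, the best deviation is to contribute 0 (any partial contribution still incurs the fine and gives up units whose private return 0.6625 is below 1).
Deviating from 40 to 0 saves 40 points but forfeits the deviator's share of the drop in the group account: 5.3/8 × 40 = 26.50.
So the deviation gain is 40 − 26.50 = 13.50, and the fine must be at least 13.50 points to wipe it out.

13.50 points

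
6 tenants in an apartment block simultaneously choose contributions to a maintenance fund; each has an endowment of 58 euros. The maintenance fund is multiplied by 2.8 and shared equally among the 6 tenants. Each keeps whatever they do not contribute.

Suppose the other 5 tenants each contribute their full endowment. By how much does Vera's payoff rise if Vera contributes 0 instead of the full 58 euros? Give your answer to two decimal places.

30.93 euros

Switching from a contribution of 58 to 0 lets Vera keep an extra 58 euros, but lowers the maintenance fund by 58, which costs Vera their own share of that drop: 2.8/6 × 58 = 27.07.
Net gain = 58 − 27.07 = 30.93. The private return per contributed unit (0.4667) is below 1, so free-riding is indeed the best response regardless of what the others do.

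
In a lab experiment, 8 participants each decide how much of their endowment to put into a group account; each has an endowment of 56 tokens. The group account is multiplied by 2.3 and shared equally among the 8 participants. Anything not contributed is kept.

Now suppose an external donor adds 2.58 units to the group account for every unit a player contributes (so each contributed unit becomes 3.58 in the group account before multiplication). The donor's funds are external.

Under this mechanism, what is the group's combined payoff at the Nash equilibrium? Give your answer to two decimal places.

3688.83 tokens

Under the mechanism each unit contributed yields 2.3 × 3.58 / 8 = 1.0293 back to its contributor per unit of net cost, which exceeds 1, making full contribution the dominant choice for everyone.
At the Nash equilibrium everyone contributes 56. Group total payoff = 2.3 × 3.58 × 448 = 3688.83.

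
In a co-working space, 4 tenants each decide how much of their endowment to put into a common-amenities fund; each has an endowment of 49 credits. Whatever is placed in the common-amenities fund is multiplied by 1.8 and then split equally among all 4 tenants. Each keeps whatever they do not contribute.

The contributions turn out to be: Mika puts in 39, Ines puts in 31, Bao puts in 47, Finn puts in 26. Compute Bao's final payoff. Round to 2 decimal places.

Total contributed: 39 + 31 + 47 + 26 = 143.
Each receives 1.8 × 143 / 4 = 64.35 from the common-amenities fund.
Bao keeps 49 − 47 = 2, so Bao's payoff is 2 + 64.35 = 66.35.

66.35 credits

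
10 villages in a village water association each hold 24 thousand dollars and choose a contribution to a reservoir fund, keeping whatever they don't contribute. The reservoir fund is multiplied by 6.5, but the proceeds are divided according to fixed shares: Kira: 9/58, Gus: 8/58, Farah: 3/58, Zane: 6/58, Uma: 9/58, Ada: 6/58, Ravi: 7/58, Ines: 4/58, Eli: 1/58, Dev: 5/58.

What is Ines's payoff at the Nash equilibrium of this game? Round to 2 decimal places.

45.52 thousand dollars

A player with share s gets back 6.5·s per unit contributed, so full contribution is dominant for anyone with s > 1/6.5 = 0.1538 and zero contribution is dominant for anyone below.
Kira and Uma are above the threshold, contributing 24 each; the remaining 8 contribute 0. Total contributed: 48.
Ines keeps 24 and receives 6.5 × 48 × 4/58 = 21.52 from the reservoir fund, for a payoff of 45.52.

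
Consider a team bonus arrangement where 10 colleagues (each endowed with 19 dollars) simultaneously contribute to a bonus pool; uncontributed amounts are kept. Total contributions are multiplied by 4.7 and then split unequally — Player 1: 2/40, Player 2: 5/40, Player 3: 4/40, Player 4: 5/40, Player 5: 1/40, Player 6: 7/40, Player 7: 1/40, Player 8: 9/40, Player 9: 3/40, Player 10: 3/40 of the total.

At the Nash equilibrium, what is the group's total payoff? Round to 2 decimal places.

260.30 dollars

A player with share s gets back 4.7·s per unit contributed, so full contribution is dominant for anyone with s > 1/4.7 = 0.2128 and zero contribution is dominant for anyone below.
The only share above 0.2128 is Player 8's 9/40, contributing 19; the remaining 9 contribute 0. Total contributed: 19.
The bonus pool pays out 4.7 × 19 = 89.30 in total (split across the unequal shares, but the aggregate is all that matters for the group sum).
The 9 free-riders keep 19 each, adding 171. Group total = 171 + 89.30 = 260.30.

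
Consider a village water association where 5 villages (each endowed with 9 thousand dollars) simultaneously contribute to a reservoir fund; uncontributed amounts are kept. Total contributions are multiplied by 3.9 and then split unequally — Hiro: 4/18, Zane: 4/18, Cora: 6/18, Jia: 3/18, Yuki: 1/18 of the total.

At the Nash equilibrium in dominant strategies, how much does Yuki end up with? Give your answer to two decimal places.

Player j's private return per contributed unit is 3.9 × (j's share). Contributing is weakly dominant for j when that share is at least 1/3.9 = 0.2564, and contributing 0 is dominant otherwise.
Only Cora (6/18) clears that bar, contributing 9; the remaining 4 contribute 0. Total contributed: 9.
Yuki keeps 9 and receives 3.9 × 9 × 1/18 = 1.95 from the reservoir fund, for a payoff of 10.95.

10.95 thousand dollars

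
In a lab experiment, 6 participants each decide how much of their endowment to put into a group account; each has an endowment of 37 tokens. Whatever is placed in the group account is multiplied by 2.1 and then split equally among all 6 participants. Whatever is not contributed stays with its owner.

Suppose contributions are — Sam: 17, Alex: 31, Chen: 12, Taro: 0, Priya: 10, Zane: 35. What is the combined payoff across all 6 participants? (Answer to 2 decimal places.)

Total contributed: 17 + 31 + 12 + 0 + 10 + 35 = 105; total kept: 6 × 37 − 105 = 117.
The group account pays out 2.1 × 105 = 220.50 in aggregate.
Group total = 117 + 220.50 = 337.50.

337.50 tokens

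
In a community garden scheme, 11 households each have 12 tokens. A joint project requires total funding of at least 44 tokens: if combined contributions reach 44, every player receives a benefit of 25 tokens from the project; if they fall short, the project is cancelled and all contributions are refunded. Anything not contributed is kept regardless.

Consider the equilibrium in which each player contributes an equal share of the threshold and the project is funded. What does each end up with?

Equal share of the threshold: 44/11 = 4.
At this profile no one gains by cutting their contribution: any cut drops the total below 44, the project is cancelled, contributions are refunded, and the deviator ends with 12, which is less than 12 − 4 + 25 = 33. Contributing more than 4 just wastes the excess. So contributing exactly 4 is a best response.
Each player's payoff: 12 − 4 + 25 = 33.

33 tokens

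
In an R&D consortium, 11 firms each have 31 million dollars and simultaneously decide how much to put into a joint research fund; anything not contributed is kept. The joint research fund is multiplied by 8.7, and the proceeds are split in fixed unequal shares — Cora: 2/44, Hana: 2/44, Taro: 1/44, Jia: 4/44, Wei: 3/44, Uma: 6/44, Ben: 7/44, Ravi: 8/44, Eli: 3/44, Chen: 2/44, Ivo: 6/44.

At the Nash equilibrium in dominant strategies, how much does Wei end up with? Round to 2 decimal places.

104.55 million dollars

A player with share s gets back 8.7·s per unit contributed, so full contribution is dominant for anyone with s > 1/8.7 = 0.1149 and zero contribution is dominant for anyone below.
Uma, Ben, Ravi and Ivo are above the threshold, contributing 31 each; the remaining 7 contribute 0. Total contributed: 124.
Wei keeps 31 and receives 8.7 × 124 × 3/44 = 73.55 from the joint research fund, for a payoff of 104.55.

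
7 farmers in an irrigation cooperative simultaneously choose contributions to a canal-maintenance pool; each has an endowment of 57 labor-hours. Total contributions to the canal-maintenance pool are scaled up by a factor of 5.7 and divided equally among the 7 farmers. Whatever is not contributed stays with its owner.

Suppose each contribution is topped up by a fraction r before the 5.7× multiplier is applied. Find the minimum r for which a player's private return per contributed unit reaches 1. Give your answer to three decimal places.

With matching at rate r, one contributed unit becomes (1 + r) in the canal-maintenance pool and returns 5.7 × (1 + r) / 7 to the contributor.
Setting this equal to 1: 1 + r = 7/5.7 = 1.2281.
So the minimum matching rate is r = 1.2281 − 1 = 0.228.

0.228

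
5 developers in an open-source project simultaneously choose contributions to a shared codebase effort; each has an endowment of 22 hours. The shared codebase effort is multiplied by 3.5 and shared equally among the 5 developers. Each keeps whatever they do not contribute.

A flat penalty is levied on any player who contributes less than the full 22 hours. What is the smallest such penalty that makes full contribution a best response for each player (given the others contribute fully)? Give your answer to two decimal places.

Given the others contribute fully, the best deviation is to contribute 0 (any partial contribution still incurs the fine and gives up units whose private return 0.7000 is below 1).
Deviating from 22 to 0 saves 22 hours but forfeits the deviator's share of the drop in the shared codebase effort: 3.5/5 × 22 = 15.40.
So the deviation gain is 22 − 15.40 = 6.60, and the fine must be at least 6.60 hours to wipe it out.

6.60 hours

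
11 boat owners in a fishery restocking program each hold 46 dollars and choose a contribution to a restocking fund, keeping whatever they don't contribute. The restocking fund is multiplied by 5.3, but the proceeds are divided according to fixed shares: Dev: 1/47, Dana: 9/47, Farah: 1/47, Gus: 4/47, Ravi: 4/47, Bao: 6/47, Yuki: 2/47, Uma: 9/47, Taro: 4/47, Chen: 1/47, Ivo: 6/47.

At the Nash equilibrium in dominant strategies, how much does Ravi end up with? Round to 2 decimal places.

For player j, contributing a unit is worthwhile iff 5.3 × (j's share) ≥ 1, i.e. iff j's share is at least 0.1887.
Dana and Uma are above the threshold, contributing 46 each; the remaining 9 contribute 0. Total contributed: 92.
Ravi keeps 46 and receives 5.3 × 92 × 4/47 = 41.50 from the restocking fund, for a payoff of 87.50.

87.50 dollars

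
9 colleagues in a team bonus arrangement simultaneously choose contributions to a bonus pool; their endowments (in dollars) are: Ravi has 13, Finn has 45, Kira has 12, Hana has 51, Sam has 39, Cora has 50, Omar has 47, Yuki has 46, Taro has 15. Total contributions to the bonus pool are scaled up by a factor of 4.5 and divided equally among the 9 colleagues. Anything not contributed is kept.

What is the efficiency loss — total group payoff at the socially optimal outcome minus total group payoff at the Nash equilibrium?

1113.00 dollars

The private return per contributed unit is 4.5/9 = 0.5000 < 1 for every player regardless of endowment, so the Nash equilibrium is zero contribution and the group total is Σ E_j = 13 + 45 + 12 + 51 + 39 + 50 + 47 + 46 + 15 = 318.
Each contributed unit returns 4.500 to the group, so the social optimum is full contribution by everyone: group total = 4.500 × 318 = 1431.00.
Efficiency loss = (4.500 − 1) × 318 = 1113.00.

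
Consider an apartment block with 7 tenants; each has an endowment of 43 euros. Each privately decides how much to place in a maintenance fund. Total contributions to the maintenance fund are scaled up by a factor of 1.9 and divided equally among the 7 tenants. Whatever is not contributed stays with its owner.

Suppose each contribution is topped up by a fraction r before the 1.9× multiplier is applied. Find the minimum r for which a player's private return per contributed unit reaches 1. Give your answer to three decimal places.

With matching at rate r, one contributed unit becomes (1 + r) in the maintenance fund and returns 1.9 × (1 + r) / 7 to the contributor.
Setting this equal to 1: 1 + r = 7/1.9 = 3.6842.
So the minimum matching rate is r = 3.6842 − 1 = 2.684.

2.684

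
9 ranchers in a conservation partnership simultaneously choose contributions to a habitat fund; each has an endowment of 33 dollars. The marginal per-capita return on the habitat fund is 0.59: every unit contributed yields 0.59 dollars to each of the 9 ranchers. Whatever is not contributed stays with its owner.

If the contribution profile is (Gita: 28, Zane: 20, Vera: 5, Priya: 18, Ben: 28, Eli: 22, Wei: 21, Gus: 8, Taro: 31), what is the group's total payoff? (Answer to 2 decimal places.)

Total contributed: 28 + 20 + 5 + 18 + 28 + 22 + 21 + 8 + 31 = 181; total kept: 9 × 33 − 181 = 116.
The habitat fund pays out 0.59 × 9 × 181 = 961.11 in aggregate.
Group total = 116 + 961.11 = 1077.11.

1077.11 dollars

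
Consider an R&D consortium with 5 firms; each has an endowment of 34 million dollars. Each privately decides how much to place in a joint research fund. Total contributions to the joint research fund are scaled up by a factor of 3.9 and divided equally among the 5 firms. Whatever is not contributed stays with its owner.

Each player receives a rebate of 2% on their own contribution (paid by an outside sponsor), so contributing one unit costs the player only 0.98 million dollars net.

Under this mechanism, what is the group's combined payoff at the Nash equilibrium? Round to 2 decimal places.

Even with the mechanism, each unit contributed returns only (3.9/5) / 0.98 = 0.7959 per unit of net cost, so contributing nothing is still dominant.
Everyone keeps their endowment and the group total is 5 × 34 = 170.

170.00 million dollars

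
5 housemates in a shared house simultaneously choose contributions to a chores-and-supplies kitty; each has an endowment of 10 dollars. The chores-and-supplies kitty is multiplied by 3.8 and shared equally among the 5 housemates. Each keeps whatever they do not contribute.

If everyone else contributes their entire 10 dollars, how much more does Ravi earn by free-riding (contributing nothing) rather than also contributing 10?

2.40 dollars

Switching from a contribution of 10 to 0 lets Ravi keep an extra 10 dollars, but lowers the chores-and-supplies kitty by 10, which costs Ravi their own share of that drop: 3.8/5 × 10 = 7.60.
Net gain = 10 − 7.60 = 2.40. The private return per contributed unit (0.7600) is below 1, so free-riding is indeed the best response regardless of what the others do.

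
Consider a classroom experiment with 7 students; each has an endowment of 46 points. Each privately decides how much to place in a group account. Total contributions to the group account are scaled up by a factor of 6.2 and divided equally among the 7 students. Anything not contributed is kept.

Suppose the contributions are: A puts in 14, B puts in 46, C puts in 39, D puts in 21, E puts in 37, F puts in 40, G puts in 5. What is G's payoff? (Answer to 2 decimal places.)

219.91 points

Total contributed: 14 + 46 + 39 + 21 + 37 + 40 + 5 = 202.
Each receives 6.2 × 202 / 7 = 178.91 from the group account.
G keeps 46 − 5 = 41, so G's payoff is 41 + 178.91 = 219.91.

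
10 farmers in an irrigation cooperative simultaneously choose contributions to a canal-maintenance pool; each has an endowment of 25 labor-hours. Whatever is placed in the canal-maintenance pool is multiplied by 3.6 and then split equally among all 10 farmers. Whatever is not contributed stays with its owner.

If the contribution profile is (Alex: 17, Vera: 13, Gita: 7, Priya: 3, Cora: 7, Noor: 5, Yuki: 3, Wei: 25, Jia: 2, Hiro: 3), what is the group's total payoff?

471.00 labor-hours

Total contributed: 17 + 13 + 7 + 3 + 7 + 5 + 3 + 25 + 2 + 3 = 85; total kept: 10 × 25 − 85 = 165.
The canal-maintenance pool pays out 3.6 × 85 = 306.00 in aggregate.
Group total = 165 + 306.00 = 471.00.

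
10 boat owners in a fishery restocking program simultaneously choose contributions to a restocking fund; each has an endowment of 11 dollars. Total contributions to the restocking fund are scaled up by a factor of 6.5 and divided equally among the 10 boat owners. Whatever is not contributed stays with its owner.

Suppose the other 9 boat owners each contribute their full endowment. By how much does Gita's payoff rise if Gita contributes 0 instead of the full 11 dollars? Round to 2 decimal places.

Switching from a contribution of 11 to 0 lets Gita keep an extra 11 dollars, but lowers the restocking fund by 11, which costs Gita their own share of that drop: 6.5/10 × 11 = 7.15.
Net gain = 11 − 7.15 = 3.85. The private return per contributed unit (0.6500) is below 1, so free-riding is indeed the best response regardless of what the others do.

3.85 dollars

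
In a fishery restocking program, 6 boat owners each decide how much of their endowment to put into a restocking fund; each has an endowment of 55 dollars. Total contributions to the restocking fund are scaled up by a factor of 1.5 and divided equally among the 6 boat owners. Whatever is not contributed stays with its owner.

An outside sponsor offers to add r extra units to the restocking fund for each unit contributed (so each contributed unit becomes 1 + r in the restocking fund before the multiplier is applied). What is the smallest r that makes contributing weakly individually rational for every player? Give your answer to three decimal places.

3.000

With matching at rate r, one contributed unit becomes (1 + r) in the restocking fund and returns 1.5 × (1 + r) / 6 to the contributor.
Setting this equal to 1: 1 + r = 6/1.5 = 4.0000.
So the minimum matching rate is r = 4.0000 − 1 = 3.000.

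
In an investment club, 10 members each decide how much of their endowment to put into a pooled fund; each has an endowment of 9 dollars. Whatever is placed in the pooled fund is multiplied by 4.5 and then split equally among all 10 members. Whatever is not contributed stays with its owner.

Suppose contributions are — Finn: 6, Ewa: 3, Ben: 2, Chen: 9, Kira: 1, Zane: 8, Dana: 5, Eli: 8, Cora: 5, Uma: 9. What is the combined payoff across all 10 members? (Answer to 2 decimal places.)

286.00 dollars

Total contributed: 6 + 3 + 2 + 9 + 1 + 8 + 5 + 8 + 5 + 9 = 56; total kept: 10 × 9 − 56 = 34.
The pooled fund pays out 4.5 × 56 = 252.00 in aggregate.
Group total = 34 + 252.00 = 286.00.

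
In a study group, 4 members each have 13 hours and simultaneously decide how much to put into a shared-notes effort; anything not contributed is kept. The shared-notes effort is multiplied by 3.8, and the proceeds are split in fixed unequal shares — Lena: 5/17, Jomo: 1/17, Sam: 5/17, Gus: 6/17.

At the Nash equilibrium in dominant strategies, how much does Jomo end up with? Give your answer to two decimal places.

21.72 hours

For player j, contributing a unit is worthwhile iff 3.8 × (j's share) ≥ 1, i.e. iff j's share is at least 0.2632.
Lena, Sam and Gus are above the threshold, contributing 13 each; the remaining 1 contribute 0. Total contributed: 39.
Jomo keeps 13 and receives 3.8 × 39 × 1/17 = 8.72 from the shared-notes effort, for a payoff of 21.72.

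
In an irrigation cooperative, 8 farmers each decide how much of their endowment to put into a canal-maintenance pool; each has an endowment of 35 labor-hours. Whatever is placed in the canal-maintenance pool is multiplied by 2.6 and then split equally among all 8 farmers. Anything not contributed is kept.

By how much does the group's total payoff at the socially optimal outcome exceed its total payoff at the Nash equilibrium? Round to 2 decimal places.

448.00 labor-hours

Each contributed unit returns 2.6/8 = 0.3250 to its contributor — below 1 — so contributing 0 is dominant for every player. At the Nash equilibrium everyone keeps their 35, and the group total is 8 × 35 = 280.
Each contributed unit returns 2.600 to the group as a whole (0.3250 to each of 8 players), which exceeds 1, so the social optimum is full contribution: group total = 2.600 × 280 = 728.00.
Efficiency loss = 728.00 − 280 = 448.00.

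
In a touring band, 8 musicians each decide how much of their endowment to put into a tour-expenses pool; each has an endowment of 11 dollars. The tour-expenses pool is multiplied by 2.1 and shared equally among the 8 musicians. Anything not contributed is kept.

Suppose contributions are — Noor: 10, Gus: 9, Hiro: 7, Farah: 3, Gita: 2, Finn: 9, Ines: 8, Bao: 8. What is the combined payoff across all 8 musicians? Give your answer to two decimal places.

149.60 dollars

Total contributed: 10 + 9 + 7 + 3 + 2 + 9 + 8 + 8 = 56; total kept: 8 × 11 − 56 = 32.
The tour-expenses pool pays out 2.1 × 56 = 117.60 in aggregate.
Group total = 32 + 117.60 = 149.60.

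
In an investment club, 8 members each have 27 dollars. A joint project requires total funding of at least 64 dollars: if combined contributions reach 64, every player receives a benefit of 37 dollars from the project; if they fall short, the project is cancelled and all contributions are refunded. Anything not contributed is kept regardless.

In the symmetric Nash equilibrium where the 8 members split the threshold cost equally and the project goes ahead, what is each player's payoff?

56 dollars

Equal share of the threshold: 64/8 = 8.
At this profile no one gains by cutting their contribution: any cut drops the total below 64, the project is cancelled, contributions are refunded, and the deviator ends with 27, which is less than 27 − 8 + 37 = 56. Contributing more than 8 just wastes the excess. So contributing exactly 8 is a best response.
Each player's payoff: 27 − 8 + 37 = 56.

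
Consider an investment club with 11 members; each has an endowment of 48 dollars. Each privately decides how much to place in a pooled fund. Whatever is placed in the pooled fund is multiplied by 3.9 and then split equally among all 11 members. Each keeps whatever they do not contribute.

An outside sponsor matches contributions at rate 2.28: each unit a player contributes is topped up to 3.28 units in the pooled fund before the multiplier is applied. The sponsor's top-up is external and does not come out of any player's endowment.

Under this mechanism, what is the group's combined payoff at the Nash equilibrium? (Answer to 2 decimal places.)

6754.18 dollars

With the mechanism, a contributed unit returns 3.9 × 3.28 / 11 = 1.1629 per unit of net cost to the contributor — now above 1 — so contributing fully is weakly dominant for every player.
At the Nash equilibrium everyone contributes 48. Group total payoff = 3.9 × 3.28 × 528 = 6754.18.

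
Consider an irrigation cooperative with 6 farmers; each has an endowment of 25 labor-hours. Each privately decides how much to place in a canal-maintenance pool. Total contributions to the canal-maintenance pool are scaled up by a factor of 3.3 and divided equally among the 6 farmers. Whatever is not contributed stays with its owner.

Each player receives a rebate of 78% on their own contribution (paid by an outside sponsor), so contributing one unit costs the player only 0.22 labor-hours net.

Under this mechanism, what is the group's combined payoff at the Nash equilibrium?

612.00 labor-hours

Under the mechanism each unit contributed yields (3.3/6) / 0.22 = 2.5000 back to its contributor per unit of net cost, which exceeds 1, making full contribution the dominant choice for everyone.
At the Nash equilibrium everyone contributes 25. Group total payoff = 6 × (25 × 0.78 + 3.3 × 25) = 612.00.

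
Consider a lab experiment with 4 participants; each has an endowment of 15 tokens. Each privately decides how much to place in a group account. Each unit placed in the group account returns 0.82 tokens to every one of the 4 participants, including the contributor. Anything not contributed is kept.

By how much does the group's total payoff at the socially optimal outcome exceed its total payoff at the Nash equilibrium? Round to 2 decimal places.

The private return per contributed unit is 0.82 < 1, so contributing 0 is dominant for every player. At the Nash equilibrium everyone keeps their 15, and the group total is 4 × 15 = 60.
Each contributed unit returns 3.280 to the group as a whole (0.82 to each of 4 players), which exceeds 1, so the social optimum is full contribution: group total = 3.280 × 60 = 196.80.
Efficiency loss = 196.80 − 60 = 136.80.

136.80 tokens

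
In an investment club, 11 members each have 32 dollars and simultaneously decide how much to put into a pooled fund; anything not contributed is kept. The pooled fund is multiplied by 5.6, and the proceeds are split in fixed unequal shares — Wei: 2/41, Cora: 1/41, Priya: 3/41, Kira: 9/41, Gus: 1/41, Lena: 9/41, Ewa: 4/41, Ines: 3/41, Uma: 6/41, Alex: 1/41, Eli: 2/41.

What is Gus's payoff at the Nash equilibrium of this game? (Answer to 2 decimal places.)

Each unit j contributes comes back to j as 5.6 × (j's share), so j prefers to contribute only if that share exceeds 1/5.6 = 0.1786; otherwise keeping the unit dominates.
The shares above 0.1786 belong to Kira and Lena, contributing 32 each; the remaining 9 contribute 0. Total contributed: 64.
Gus keeps 32 and receives 5.6 × 64 × 1/41 = 8.74 from the pooled fund, for a payoff of 40.74.

40.74 dollars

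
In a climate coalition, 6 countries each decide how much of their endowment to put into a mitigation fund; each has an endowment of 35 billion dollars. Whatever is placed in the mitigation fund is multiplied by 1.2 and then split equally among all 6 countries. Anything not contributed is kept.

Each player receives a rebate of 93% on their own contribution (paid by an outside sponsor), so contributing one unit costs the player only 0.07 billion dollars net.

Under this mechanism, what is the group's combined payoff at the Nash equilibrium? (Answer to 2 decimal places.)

The effective private return per unit is now (1.2/6) / 0.07 = 2.8571 > 1, so every player's dominant strategy flips to full contribution.
So the Nash equilibrium is full contribution by all 6; the group earns 6 × (35 × 0.93 + 1.2 × 35) = 447.30.

447.30 billion dollars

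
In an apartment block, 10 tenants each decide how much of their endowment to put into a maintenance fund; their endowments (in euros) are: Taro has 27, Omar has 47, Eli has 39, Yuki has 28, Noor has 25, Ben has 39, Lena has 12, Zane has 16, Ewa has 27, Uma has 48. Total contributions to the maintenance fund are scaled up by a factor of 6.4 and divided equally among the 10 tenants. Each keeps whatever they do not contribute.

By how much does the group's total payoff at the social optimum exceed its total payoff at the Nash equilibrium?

The private return per contributed unit is 6.4/10 = 0.6400 < 1 for every player regardless of endowment, so the Nash equilibrium is zero contribution and the group total is Σ E_j = 27 + 47 + 39 + 28 + 25 + 39 + 12 + 16 + 27 + 48 = 308.
Each contributed unit returns 6.400 to the group, so the social optimum is full contribution by everyone: group total = 6.400 × 308 = 1971.20.
Efficiency loss = (6.400 − 1) × 308 = 1663.20.

1663.20 euros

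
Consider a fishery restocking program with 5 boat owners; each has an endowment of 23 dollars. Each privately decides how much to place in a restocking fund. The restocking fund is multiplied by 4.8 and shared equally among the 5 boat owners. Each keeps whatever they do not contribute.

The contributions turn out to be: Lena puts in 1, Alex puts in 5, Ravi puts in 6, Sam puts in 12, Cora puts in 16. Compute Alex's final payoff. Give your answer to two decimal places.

56.40 dollars

Total contributed: 1 + 5 + 6 + 12 + 16 = 40.
Each receives 4.8 × 40 / 5 = 38.40 from the restocking fund.
Alex keeps 23 − 5 = 18, so Alex's payoff is 18 + 38.40 = 56.40.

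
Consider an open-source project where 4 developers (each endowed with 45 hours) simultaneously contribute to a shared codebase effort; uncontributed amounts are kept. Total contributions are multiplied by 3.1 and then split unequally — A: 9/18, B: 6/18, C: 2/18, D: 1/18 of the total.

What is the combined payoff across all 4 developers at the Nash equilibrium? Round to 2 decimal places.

369.00 hours

Player j's private return per contributed unit is 3.1 × (j's share). Contributing is weakly dominant for j when that share is at least 1/3.1 = 0.3226, and contributing 0 is dominant otherwise.
A and B are above the threshold, contributing 45 each; the remaining 2 contribute 0. Total contributed: 90.
The shared codebase effort pays out 3.1 × 90 = 279.00 in total (split across the unequal shares, but the aggregate is all that matters for the group sum).
The 2 free-riders keep 45 each, adding 90. Group total = 90 + 279.00 = 369.00.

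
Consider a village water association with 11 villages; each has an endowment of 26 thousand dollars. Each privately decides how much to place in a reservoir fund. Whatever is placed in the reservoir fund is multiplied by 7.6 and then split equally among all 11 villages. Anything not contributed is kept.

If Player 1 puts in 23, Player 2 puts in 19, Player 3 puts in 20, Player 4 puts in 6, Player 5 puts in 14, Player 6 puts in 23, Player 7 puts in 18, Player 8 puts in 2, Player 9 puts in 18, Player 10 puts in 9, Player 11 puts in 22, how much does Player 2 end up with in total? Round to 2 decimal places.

127.22 thousand dollars

Total contributed: 23 + 19 + 20 + 6 + 14 + 23 + 18 + 2 + 18 + 9 + 22 = 174.
Each receives 7.6 × 174 / 11 = 120.22 from the reservoir fund.
Player 2 keeps 26 − 19 = 7, so Player 2's payoff is 7 + 120.22 = 127.22.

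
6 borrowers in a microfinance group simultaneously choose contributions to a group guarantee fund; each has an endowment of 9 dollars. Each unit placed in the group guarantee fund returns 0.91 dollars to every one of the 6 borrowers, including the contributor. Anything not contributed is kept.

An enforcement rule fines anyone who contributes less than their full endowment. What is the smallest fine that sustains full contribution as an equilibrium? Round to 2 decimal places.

0.81 dollars

Given the others contribute fully, the best deviation is to contribute 0 (any partial contribution still incurs the fine and gives up units whose private return 0.91 is below 1).
Deviating from 9 to 0 saves 9 dollars but forfeits the deviator's share of the drop in the group guarantee fund: 0.91 × 9 = 8.19.
So the deviation gain is 9 − 8.19 = 0.81, and the fine must be at least 0.81 dollars to wipe it out.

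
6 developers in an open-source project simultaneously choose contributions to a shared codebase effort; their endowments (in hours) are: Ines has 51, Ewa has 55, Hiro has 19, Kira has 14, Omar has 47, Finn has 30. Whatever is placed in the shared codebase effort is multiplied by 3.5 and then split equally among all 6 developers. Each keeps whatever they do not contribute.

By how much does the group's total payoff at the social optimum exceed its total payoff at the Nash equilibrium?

540.00 hours

The private return per contributed unit is 3.5/6 = 0.5833 < 1 for every player regardless of endowment, so the Nash equilibrium is zero contribution and the group total is Σ E_j = 51 + 55 + 19 + 14 + 47 + 30 = 216.
Each contributed unit returns 3.500 to the group, so the social optimum is full contribution by everyone: group total = 3.500 × 216 = 756.00.
Efficiency loss = (3.500 − 1) × 216 = 540.00.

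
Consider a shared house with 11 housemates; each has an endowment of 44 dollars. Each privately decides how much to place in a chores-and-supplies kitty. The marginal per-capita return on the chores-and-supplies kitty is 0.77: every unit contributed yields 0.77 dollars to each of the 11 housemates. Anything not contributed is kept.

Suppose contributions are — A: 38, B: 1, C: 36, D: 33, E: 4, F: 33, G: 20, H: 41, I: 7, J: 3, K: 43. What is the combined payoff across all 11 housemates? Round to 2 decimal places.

2418.73 dollars

Total contributed: 38 + 1 + 36 + 33 + 4 + 33 + 20 + 41 + 7 + 3 + 43 = 259; total kept: 11 × 44 − 259 = 225.
The chores-and-supplies kitty pays out 0.77 × 11 × 259 = 2193.73 in aggregate.
Group total = 225 + 2193.73 = 2418.73.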